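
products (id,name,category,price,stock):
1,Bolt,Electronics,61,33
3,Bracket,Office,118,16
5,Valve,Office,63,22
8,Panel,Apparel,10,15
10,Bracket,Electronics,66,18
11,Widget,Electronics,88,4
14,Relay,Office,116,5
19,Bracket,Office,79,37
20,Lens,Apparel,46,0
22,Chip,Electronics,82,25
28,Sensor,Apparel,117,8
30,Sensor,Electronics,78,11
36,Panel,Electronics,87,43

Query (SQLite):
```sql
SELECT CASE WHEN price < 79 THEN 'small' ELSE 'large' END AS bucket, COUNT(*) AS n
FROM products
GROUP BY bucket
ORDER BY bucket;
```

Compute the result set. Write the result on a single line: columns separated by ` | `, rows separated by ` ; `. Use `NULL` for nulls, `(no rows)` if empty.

Bucket rows by price < 79 → 'small' else 'large'; count each bucket.

large | 7 ; small | 6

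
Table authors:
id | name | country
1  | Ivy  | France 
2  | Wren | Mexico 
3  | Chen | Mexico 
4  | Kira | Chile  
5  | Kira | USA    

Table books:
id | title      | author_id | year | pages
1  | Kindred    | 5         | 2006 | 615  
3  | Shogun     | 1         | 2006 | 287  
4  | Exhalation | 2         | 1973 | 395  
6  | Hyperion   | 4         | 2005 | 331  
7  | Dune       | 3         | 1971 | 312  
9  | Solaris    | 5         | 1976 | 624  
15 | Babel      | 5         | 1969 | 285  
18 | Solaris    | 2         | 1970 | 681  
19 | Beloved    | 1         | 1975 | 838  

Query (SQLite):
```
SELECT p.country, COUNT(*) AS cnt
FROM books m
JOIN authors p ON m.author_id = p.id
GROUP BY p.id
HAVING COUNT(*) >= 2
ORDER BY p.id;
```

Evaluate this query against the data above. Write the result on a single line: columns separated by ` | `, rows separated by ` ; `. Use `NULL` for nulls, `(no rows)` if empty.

Join each books row to its authors via author_id.
Group joined rows by authors.id; compute COUNT(*) per group.
HAVING: keep groups with count ≥ 2.
  1: ids {3, 19} → COUNT(*)=2
  2: ids {4, 18} → COUNT(*)=2
  3: ids {7} → COUNT(*)=1
  4: ids {6} → COUNT(*)=1
  5: ids {1, 9, 15} → COUNT(*)=3

France | 2 ; Mexico | 2 ; USA | 3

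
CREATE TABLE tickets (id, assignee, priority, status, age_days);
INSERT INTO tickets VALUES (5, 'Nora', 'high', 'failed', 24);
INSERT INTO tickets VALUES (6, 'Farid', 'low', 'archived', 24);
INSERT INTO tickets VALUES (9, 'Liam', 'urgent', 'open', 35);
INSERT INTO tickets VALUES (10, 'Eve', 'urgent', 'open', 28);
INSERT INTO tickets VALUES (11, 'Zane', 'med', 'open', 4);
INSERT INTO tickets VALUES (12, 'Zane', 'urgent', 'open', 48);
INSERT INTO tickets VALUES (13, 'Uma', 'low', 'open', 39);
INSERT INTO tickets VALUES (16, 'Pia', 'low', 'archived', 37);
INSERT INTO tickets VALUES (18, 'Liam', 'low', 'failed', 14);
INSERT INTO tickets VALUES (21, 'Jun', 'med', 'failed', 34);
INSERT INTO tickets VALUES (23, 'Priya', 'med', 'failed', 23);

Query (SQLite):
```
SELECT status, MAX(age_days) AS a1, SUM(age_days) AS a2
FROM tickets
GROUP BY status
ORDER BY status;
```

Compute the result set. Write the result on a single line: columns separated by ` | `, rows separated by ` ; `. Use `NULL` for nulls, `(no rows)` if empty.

archived | 37 | 61 ; failed | 34 | 95 ; open | 48 | 154

Group tickets by status.
Per group compute: MAX(age_days), SUM(age_days).
  archived: ids {6, 16} → MAX(age_days)=37, SUM(age_days)=61
  failed: ids {5, 18, 21, 23} → MAX(age_days)=34, SUM(age_days)=95
  open: ids {9, 10, 11, 12, 13} → MAX(age_days)=48, SUM(age_days)=154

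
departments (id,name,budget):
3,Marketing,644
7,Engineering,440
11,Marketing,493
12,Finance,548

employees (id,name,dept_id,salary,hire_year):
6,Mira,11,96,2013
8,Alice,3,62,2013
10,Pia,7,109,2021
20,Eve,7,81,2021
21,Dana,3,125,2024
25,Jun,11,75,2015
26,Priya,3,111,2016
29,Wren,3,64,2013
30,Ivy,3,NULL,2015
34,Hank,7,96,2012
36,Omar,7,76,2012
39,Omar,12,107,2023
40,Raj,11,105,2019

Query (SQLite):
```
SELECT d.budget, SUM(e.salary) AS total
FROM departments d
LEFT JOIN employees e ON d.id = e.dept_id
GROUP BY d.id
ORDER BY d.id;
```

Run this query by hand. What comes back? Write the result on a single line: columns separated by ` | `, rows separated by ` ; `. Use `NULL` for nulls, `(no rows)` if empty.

644 | 362 ; 440 | 362 ; 493 | 276 ; 548 | 107

LEFT JOIN keeps every departments row; unmatched ones get NULL for employees columns.
Group by departments.id and compute SUM(e.salary). SUM over an all-NULL group is NULL.
  3: ids {8, 21, 26, 29, 30} → SUM(e.salary)=362
  7: ids {10, 20, 34, 36} → SUM(e.salary)=362
  11: ids {6, 25, 40} → SUM(e.salary)=276
  12: ids {39} → SUM(e.salary)=107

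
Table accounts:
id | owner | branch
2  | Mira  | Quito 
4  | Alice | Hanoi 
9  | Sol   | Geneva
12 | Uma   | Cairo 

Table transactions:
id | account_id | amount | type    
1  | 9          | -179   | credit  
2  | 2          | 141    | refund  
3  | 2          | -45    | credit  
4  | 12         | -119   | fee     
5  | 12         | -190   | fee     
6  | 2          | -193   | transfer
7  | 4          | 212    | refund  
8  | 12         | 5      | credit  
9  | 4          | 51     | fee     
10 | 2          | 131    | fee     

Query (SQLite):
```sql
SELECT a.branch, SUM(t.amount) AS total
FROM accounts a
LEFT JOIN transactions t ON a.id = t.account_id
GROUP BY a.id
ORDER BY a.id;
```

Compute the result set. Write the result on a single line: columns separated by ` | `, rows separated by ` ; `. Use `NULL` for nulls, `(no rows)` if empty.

LEFT JOIN keeps every accounts row; unmatched ones get NULL for transactions columns.
Group by accounts.id and compute SUM(t.amount). SUM over an all-NULL group is NULL.
  2: ids {2, 3, 6, 10} → SUM(t.amount)=34
  4: ids {7, 9} → SUM(t.amount)=263
  9: ids {1} → SUM(t.amount)=-179
  12: ids {4, 5, 8} → SUM(t.amount)=-304

Quito | 34 ; Hanoi | 263 ; Geneva | -179 ; Cairo | -304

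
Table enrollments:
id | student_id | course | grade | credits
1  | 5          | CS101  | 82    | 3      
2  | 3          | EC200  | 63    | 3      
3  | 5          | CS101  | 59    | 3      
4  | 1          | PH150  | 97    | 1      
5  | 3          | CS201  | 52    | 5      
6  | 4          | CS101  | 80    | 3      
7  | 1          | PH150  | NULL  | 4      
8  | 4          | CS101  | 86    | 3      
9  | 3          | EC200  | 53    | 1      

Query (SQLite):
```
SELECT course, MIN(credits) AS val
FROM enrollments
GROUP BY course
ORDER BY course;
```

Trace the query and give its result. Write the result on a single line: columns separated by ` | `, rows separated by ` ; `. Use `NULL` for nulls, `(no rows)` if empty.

CS101 | 3 ; CS201 | 5 ; EC200 | 1 ; PH150 | 1

Partition enrollments by course; compute MIN(credits) within each group.
  CS101: ids {1, 3, 6, 8} → MIN(credits)=3
  CS201: ids {5} → MIN(credits)=5
  EC200: ids {2, 9} → MIN(credits)=1
  PH150: ids {4, 7} → MIN(credits)=1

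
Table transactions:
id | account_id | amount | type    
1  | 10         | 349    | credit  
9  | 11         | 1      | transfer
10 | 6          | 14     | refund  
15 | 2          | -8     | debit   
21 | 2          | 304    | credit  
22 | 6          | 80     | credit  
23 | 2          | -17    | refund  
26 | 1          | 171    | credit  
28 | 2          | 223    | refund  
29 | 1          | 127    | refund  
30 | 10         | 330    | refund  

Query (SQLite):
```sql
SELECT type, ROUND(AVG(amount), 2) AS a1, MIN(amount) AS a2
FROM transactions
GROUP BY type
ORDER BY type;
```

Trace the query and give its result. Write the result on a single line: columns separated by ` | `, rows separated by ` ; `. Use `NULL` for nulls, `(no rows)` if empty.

credit | 226 | 80 ; debit | -8 | -8 ; refund | 135.4 | -17 ; transfer | 1 | 1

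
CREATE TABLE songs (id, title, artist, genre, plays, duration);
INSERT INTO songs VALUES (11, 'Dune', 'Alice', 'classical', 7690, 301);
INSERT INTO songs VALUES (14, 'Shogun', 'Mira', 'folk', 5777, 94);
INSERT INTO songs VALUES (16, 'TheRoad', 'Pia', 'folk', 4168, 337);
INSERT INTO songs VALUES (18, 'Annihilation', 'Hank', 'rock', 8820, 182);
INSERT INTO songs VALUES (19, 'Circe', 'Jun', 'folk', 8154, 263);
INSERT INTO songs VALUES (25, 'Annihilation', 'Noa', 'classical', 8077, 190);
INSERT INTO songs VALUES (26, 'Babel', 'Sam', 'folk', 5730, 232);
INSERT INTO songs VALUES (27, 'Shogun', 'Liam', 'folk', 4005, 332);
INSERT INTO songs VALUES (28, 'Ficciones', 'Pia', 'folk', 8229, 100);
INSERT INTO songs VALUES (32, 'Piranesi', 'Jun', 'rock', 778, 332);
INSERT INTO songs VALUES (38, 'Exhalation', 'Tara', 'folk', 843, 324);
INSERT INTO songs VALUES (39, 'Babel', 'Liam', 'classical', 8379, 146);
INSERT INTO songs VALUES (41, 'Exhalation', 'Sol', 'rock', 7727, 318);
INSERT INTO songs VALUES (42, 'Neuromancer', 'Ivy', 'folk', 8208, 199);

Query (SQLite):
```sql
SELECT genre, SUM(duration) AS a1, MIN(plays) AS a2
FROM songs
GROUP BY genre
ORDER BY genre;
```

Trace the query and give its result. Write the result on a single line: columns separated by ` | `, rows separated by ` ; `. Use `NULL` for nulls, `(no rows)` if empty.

Group songs by genre.
Per group compute: SUM(duration), MIN(plays).
  classical: ids {11, 25, 39} → SUM(duration)=637, MIN(plays)=7690
  folk: ids {14, 16, 19, 26, 27, 28, 38, 42} → SUM(duration)=1881, MIN(plays)=843
  rock: ids {18, 32, 41} → SUM(duration)=832, MIN(plays)=778

classical | 637 | 7690 ; folk | 1881 | 843 ; rock | 832 | 778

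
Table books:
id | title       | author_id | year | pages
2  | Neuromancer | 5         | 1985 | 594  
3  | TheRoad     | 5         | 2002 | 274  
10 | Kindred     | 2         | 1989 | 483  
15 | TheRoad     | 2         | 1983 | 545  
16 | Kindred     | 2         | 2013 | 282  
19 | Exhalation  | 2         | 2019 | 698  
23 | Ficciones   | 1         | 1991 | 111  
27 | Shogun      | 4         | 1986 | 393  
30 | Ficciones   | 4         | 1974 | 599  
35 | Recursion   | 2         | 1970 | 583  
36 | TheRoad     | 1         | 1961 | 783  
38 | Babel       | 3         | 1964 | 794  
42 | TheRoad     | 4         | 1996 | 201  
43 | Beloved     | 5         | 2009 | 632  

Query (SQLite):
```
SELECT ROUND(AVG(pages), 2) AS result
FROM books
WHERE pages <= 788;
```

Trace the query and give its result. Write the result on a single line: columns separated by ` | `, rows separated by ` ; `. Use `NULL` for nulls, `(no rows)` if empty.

475.23

Rows where pages <= 788 → pages values: [594, 274, 483, 545, 282, 698, 111, 393, 599, 583, 783, 201, 632].
AVG = 6178 / 13 (rounded to 2 dp).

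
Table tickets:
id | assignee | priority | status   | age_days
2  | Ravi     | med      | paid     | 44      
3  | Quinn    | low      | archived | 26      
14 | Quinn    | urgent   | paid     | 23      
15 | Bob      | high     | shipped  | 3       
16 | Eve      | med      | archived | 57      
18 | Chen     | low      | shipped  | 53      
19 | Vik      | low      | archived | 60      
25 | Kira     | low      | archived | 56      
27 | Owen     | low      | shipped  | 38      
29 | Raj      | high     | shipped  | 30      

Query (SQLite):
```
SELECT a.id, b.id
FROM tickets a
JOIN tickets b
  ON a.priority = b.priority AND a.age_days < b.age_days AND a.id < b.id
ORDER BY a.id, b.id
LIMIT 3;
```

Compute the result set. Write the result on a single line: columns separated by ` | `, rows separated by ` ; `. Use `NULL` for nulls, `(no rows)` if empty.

Pairs (a,b) with same priority, a.age_days < b.age_days, a.id < b.id.
priority groups: high:{15,29} low:{3,18,19,25,27} med:{2,16} urgent:{14}
Ordered by (a.id, b.id); first 3.

2 | 16 ; 3 | 18 ; 3 | 19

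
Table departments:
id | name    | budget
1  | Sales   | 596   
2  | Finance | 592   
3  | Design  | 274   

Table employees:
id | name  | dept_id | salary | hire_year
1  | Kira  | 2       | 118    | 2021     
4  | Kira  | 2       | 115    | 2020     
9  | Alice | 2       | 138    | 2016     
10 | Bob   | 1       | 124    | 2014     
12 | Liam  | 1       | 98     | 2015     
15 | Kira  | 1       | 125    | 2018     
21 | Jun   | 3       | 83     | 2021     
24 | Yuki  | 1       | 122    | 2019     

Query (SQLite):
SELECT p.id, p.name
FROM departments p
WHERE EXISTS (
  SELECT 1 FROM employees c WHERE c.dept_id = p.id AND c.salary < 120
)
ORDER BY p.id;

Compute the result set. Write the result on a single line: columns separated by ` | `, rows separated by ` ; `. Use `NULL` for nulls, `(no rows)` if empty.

For each departments row, check whether any employees with matching dept_id has salary < 120.
Keep rows where that is true.

1 | Sales ; 2 | Finance ; 3 | Design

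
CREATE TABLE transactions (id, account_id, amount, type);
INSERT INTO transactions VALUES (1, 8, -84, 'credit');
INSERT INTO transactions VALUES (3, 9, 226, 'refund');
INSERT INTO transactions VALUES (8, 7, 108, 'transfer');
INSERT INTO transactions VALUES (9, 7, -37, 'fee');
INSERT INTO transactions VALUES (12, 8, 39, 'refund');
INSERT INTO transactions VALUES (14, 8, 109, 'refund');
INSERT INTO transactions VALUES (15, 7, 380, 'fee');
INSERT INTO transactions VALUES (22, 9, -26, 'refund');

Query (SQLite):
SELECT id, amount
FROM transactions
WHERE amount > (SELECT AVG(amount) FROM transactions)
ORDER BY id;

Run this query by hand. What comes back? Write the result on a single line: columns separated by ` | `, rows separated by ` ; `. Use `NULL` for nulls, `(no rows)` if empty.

3 | 226 ; 8 | 108 ; 14 | 109 ; 15 | 380

Scalar subquery: AVG(amount) over all transactions rows = 89.375.
Keep rows where amount > that value.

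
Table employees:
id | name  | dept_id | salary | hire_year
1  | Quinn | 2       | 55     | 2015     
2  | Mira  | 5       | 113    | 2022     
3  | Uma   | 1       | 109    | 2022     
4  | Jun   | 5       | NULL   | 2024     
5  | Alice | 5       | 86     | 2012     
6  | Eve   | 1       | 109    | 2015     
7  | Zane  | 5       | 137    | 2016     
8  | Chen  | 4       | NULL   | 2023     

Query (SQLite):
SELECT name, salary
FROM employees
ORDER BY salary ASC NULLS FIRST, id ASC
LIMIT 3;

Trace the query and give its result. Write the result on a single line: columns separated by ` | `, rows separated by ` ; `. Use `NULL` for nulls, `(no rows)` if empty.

Sort by salary asc, tiebreak id asc: (NULL, id=4), (NULL, id=8), (55, id=1), (86, id=5), (109, id=3), (109, id=6) …. Take first 3.
NULLS FIRST: NULL salary rows go before all non-NULL rows (among themselves ordered by id asc).

Jun | NULL ; Chen | NULL ; Quinn | 55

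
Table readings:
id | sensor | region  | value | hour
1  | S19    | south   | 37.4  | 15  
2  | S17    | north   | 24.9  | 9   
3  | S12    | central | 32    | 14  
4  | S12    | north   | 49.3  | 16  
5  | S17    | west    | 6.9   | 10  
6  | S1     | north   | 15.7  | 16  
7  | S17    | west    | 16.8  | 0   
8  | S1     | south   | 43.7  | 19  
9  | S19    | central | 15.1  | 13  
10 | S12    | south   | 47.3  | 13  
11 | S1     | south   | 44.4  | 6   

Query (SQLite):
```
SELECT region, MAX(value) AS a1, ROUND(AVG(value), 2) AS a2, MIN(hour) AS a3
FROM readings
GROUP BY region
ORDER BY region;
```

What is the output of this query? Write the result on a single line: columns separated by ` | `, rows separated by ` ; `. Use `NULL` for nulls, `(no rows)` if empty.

Group readings by region.
Per group compute: MAX(value), ROUND(AVG(value), 2), MIN(hour).
  central: ids {3, 9} → MAX(value)=32, ROUND(AVG(value), 2)=23.55, MIN(hour)=13
  north: ids {2, 4, 6} → MAX(value)=49.3, ROUND(AVG(value), 2)=29.97, MIN(hour)=9
  south: ids {1, 8, 10, 11} → MAX(value)=47.3, ROUND(AVG(value), 2)=43.2, MIN(hour)=6
  west: ids {5, 7} → MAX(value)=16.8, ROUND(AVG(value), 2)=11.85, MIN(hour)=0

central | 32 | 23.55 | 13 ; north | 49.3 | 29.97 | 9 ; south | 47.3 | 43.2 | 6 ; west | 16.8 | 11.85 | 0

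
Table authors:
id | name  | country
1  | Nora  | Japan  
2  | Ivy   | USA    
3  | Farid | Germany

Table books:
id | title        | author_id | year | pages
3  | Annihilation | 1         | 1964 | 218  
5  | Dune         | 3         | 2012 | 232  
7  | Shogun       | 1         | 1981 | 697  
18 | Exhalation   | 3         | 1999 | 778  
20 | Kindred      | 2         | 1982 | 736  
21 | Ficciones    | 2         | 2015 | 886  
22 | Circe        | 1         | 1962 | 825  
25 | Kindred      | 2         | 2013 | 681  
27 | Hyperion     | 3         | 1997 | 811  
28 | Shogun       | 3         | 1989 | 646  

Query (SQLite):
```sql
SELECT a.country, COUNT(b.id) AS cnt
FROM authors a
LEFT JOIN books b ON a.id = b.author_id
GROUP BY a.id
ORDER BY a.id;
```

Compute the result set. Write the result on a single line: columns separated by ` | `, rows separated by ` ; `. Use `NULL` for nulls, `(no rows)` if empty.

Japan | 3 ; USA | 3 ; Germany | 4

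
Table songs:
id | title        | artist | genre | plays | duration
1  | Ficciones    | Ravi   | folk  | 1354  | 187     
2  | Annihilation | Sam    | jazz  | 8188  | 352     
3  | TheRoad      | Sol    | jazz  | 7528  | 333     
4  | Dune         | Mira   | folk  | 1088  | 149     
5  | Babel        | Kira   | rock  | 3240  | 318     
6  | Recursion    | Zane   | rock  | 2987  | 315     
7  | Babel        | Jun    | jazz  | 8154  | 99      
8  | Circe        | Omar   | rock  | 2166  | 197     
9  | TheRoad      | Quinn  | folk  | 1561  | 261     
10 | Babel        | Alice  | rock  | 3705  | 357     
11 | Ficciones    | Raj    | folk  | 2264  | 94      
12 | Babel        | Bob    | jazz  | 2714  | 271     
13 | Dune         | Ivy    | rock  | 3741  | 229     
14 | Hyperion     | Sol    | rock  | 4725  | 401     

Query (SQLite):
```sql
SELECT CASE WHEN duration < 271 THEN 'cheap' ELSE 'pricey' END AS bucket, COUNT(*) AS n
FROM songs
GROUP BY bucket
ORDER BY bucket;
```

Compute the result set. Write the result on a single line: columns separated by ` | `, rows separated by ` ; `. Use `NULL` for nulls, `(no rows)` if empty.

cheap | 7 ; pricey | 7

Bucket rows by duration < 271 → 'cheap' else 'pricey'; count each bucket.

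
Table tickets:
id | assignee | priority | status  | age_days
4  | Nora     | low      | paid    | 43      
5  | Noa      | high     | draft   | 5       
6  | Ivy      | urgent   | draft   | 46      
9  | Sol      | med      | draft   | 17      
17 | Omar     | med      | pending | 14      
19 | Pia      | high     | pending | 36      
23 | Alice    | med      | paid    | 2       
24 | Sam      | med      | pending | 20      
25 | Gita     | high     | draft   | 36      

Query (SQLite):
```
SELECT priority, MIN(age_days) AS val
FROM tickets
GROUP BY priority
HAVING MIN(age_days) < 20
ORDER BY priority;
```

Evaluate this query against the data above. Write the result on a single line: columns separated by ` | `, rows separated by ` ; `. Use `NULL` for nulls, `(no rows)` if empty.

Partition tickets by priority; compute MIN(age_days) within each group.
HAVING: keep groups where MIN(age_days) < 20.
  high: ids {5, 19, 25} → MIN(age_days)=5
  low: ids {4} → MIN(age_days)=43
  med: ids {9, 17, 23, 24} → MIN(age_days)=2
  urgent: ids {6} → MIN(age_days)=46

high | 5 ; med | 2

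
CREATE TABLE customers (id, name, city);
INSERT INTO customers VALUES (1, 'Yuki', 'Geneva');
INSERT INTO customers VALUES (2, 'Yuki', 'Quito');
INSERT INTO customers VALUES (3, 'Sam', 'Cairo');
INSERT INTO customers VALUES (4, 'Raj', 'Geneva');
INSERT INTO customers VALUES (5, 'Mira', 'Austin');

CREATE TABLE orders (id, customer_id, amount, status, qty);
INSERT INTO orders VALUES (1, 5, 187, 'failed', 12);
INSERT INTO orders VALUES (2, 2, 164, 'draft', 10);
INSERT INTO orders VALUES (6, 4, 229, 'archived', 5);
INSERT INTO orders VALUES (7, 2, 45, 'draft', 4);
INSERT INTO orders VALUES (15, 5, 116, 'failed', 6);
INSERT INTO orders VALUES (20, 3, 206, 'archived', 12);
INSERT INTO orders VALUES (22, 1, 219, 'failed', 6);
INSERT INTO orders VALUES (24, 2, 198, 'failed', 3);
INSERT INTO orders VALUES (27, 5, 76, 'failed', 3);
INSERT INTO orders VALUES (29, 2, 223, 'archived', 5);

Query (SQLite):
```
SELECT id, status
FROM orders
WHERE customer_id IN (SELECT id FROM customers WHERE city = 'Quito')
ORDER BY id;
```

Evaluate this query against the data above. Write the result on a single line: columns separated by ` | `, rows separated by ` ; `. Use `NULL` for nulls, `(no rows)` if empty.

Inner query: customers.id where city = 'Quito'.
Outer: keep orders rows whose customer_id is in that set.
Inner query → {2}

2 | draft ; 7 | draft ; 24 | failed ; 29 | archived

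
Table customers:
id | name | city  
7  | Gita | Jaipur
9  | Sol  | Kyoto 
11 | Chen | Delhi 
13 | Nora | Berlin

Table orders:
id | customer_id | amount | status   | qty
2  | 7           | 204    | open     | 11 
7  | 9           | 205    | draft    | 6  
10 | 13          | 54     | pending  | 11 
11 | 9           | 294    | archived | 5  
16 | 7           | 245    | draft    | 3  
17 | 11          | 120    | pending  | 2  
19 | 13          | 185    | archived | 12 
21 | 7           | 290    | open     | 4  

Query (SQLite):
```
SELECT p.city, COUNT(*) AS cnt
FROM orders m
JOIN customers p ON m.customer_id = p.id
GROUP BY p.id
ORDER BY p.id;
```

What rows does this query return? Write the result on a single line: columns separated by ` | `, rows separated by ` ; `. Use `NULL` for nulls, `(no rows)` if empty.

Join each orders row to its customers via customer_id.
Group joined rows by customers.id; compute COUNT(*) per group.
  7: ids {2, 16, 21} → COUNT(*)=3
  9: ids {7, 11} → COUNT(*)=2
  11: ids {17} → COUNT(*)=1
  13: ids {10, 19} → COUNT(*)=2

Jaipur | 3 ; Kyoto | 2 ; Delhi | 1 ; Berlin | 2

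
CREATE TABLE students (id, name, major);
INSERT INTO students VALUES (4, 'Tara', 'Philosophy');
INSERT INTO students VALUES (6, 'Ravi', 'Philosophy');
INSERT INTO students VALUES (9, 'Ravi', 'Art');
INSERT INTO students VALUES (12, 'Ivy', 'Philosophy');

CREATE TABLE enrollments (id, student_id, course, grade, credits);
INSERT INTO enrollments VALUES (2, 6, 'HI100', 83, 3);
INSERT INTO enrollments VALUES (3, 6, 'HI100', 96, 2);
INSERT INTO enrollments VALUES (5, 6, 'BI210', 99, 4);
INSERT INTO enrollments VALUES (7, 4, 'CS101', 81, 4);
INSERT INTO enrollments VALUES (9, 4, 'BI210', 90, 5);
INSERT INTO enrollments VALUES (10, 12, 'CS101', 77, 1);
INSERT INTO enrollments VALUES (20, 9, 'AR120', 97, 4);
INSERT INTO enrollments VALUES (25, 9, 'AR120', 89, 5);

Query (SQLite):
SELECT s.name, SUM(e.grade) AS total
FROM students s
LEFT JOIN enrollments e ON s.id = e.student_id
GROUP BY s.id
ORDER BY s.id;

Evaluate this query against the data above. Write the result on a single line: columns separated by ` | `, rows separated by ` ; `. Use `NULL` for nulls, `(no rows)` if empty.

Tara | 171 ; Ravi | 278 ; Ravi | 186 ; Ivy | 77

LEFT JOIN keeps every students row; unmatched ones get NULL for enrollments columns.
Group by students.id and compute SUM(e.grade). SUM over an all-NULL group is NULL.
  4: ids {7, 9} → SUM(e.grade)=171
  6: ids {2, 3, 5} → SUM(e.grade)=278
  9: ids {20, 25} → SUM(e.grade)=186
  12: ids {10} → SUM(e.grade)=77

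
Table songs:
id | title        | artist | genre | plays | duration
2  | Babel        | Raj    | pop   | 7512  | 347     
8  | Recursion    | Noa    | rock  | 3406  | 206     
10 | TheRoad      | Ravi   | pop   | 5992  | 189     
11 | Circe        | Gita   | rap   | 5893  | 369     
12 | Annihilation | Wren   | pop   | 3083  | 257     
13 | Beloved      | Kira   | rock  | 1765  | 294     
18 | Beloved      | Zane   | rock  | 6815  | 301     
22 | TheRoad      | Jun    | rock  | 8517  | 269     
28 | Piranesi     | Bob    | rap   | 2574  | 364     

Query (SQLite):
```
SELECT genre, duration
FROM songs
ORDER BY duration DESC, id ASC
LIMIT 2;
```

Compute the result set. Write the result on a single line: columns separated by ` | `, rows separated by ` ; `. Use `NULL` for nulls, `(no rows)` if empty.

Sort by duration desc, tiebreak id asc: (369, id=11), (364, id=28), (347, id=2), (301, id=18), (294, id=13) …. Take first 2.

rap | 369 ; rap | 364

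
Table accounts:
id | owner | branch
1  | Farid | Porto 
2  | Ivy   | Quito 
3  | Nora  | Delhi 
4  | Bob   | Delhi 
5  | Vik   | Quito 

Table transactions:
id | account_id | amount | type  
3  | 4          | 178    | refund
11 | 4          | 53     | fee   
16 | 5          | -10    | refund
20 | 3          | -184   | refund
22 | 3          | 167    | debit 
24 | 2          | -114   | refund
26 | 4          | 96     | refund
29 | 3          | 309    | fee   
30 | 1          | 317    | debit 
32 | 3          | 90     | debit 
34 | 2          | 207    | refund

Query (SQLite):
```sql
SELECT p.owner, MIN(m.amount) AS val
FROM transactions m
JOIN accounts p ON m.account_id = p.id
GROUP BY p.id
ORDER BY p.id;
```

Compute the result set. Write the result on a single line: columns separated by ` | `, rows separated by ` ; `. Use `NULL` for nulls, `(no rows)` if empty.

Farid | 317 ; Ivy | -114 ; Nora | -184 ; Bob | 53 ; Vik | -10

Join each transactions row to its accounts via account_id.
Group joined rows by accounts.id; compute MIN(m.amount) per group.
  1: ids {30} → MIN(m.amount)=317
  2: ids {24, 34} → MIN(m.amount)=-114
  3: ids {20, 22, 29, 32} → MIN(m.amount)=-184
  4: ids {3, 11, 26} → MIN(m.amount)=53
  5: ids {16} → MIN(m.amount)=-10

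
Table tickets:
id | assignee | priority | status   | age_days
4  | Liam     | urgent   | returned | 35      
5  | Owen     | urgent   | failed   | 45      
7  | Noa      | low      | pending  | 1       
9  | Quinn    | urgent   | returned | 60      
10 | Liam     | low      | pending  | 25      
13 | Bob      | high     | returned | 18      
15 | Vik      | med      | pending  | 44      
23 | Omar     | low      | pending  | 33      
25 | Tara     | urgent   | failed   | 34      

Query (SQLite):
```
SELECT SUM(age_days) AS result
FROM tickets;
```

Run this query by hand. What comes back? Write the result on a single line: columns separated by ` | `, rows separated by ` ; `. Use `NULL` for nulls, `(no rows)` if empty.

295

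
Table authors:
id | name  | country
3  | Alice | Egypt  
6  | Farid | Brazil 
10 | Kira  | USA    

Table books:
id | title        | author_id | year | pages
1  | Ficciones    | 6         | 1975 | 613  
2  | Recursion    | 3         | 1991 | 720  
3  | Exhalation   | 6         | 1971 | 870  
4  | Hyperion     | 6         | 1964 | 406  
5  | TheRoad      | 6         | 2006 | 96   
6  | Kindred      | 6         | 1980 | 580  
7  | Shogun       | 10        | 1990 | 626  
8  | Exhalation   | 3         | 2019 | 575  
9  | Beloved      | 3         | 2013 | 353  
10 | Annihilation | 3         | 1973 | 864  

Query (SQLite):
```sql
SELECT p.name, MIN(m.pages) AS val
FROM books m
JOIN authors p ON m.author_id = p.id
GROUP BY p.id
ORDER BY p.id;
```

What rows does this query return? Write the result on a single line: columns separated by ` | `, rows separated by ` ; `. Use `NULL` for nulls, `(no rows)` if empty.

Alice | 353 ; Farid | 96 ; Kira | 626

Join each books row to its authors via author_id.
Group joined rows by authors.id; compute MIN(m.pages) per group.
  3: ids {2, 8, 9, 10} → MIN(m.pages)=353
  6: ids {1, 3, 4, 5, 6} → MIN(m.pages)=96
  10: ids {7} → MIN(m.pages)=626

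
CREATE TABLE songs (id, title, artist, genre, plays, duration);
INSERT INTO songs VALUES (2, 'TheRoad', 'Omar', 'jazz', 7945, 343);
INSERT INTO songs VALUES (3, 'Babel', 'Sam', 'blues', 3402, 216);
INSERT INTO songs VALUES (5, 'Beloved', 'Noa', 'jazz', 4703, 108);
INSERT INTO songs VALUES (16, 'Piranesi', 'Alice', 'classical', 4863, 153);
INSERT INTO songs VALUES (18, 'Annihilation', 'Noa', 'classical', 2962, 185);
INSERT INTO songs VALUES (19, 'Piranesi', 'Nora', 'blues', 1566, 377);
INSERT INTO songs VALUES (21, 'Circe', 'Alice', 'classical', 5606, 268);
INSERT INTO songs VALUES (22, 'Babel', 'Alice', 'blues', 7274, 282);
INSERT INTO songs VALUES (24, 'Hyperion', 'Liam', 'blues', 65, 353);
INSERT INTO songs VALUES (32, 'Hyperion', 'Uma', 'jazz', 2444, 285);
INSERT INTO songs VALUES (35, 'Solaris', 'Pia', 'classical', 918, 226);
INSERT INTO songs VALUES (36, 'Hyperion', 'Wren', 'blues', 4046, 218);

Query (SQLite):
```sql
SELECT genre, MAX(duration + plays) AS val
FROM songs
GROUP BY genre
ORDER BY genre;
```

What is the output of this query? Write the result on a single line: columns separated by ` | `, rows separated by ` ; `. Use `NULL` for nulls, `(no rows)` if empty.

blues | 7556 ; classical | 5874 ; jazz | 8288

For each row compute duration + plays.
Group by genre; take MAX of the expression per group.
  blues: ids {3, 19, 22, 24, 36} → MAX(duration + plays)=7556
  classical: ids {16, 18, 21, 35} → MAX(duration + plays)=5874
  jazz: ids {2, 5, 32} → MAX(duration + plays)=8288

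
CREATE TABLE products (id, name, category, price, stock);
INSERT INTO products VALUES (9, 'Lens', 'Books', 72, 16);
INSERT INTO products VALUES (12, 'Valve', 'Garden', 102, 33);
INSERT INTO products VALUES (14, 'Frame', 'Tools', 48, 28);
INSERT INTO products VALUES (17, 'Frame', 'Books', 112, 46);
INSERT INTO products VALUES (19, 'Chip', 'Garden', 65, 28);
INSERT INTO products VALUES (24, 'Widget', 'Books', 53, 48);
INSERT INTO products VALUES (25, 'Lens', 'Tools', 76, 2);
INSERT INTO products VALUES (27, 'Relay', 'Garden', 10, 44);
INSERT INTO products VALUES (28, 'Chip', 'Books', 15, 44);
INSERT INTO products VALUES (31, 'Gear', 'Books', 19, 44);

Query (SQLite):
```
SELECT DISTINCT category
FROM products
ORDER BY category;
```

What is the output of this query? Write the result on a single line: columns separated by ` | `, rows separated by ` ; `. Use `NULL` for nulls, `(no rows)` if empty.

Books ; Garden ; Tools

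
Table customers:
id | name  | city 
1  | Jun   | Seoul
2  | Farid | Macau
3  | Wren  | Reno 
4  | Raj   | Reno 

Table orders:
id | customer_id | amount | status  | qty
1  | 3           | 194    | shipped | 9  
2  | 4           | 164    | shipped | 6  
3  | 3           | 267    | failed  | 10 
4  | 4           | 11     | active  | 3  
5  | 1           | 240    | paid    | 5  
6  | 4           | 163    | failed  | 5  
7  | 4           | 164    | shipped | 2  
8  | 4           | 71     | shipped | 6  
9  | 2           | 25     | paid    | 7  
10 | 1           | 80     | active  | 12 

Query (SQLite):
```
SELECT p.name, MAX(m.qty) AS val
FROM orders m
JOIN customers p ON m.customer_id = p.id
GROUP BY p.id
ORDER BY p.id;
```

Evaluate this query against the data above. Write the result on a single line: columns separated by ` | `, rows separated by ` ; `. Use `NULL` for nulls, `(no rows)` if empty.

Jun | 12 ; Farid | 7 ; Wren | 10 ; Raj | 6

Join each orders row to its customers via customer_id.
Group joined rows by customers.id; compute MAX(m.qty) per group.
  1: ids {5, 10} → MAX(m.qty)=12
  2: ids {9} → MAX(m.qty)=7
  3: ids {1, 3} → MAX(m.qty)=10
  4: ids {2, 4, 6, 7, 8} → MAX(m.qty)=6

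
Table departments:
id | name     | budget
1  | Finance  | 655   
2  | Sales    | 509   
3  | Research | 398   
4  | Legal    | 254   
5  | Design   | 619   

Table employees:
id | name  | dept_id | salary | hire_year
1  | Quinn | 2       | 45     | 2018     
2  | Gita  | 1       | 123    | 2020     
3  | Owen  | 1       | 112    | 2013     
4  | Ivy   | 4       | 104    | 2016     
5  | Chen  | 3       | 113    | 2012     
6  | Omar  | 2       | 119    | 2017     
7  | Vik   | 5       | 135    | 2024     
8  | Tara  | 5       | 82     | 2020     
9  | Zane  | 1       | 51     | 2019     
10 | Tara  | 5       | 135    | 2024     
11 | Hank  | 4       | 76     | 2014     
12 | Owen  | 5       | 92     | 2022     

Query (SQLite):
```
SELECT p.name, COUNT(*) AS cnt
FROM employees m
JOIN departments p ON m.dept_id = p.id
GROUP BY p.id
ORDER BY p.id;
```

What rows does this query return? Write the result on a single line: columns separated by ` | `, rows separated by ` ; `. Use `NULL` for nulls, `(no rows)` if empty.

Join each employees row to its departments via dept_id.
Group joined rows by departments.id; compute COUNT(*) per group.
  1: ids {2, 3, 9} → COUNT(*)=3
  2: ids {1, 6} → COUNT(*)=2
  3: ids {5} → COUNT(*)=1
  4: ids {4, 11} → COUNT(*)=2
  5: ids {7, 8, 10, 12} → COUNT(*)=4

Finance | 3 ; Sales | 2 ; Research | 1 ; Legal | 2 ; Design | 4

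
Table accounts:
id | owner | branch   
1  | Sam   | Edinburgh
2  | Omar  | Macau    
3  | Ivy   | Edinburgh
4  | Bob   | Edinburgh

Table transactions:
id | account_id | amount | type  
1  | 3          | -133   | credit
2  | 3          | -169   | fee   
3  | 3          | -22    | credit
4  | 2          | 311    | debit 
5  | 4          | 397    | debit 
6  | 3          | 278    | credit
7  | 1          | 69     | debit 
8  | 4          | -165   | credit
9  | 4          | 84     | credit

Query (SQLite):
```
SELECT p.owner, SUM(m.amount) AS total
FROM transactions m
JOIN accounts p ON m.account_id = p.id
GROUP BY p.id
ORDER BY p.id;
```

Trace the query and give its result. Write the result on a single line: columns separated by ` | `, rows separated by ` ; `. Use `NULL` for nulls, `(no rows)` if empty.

Sam | 69 ; Omar | 311 ; Ivy | -46 ; Bob | 316

Join each transactions row to its accounts via account_id.
Group joined rows by accounts.id; compute SUM(m.amount) per group.
  1: ids {7} → SUM(m.amount)=69
  2: ids {4} → SUM(m.amount)=311
  3: ids {1, 2, 3, 6} → SUM(m.amount)=-46
  4: ids {5, 8, 9} → SUM(m.amount)=316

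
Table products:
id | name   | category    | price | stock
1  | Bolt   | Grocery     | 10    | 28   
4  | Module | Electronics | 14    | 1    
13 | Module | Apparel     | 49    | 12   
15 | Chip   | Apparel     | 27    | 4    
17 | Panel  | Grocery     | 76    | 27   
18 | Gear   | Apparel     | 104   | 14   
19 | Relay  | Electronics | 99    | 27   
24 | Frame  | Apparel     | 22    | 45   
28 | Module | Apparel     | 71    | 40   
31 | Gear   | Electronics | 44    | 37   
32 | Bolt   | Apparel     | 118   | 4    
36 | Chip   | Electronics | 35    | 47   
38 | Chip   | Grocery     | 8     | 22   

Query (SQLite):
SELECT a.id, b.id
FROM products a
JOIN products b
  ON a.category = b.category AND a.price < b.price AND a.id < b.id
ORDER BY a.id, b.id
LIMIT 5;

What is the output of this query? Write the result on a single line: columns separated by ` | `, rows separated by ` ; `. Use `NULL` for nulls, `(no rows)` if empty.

1 | 17 ; 4 | 19 ; 4 | 31 ; 4 | 36 ; 13 | 18

Pairs (a,b) with same category, a.price < b.price, a.id < b.id.
category groups: Apparel:{13,15,18,24,28,32} Electronics:{4,19,31,36} Grocery:{1,17,38}
Ordered by (a.id, b.id); first 5.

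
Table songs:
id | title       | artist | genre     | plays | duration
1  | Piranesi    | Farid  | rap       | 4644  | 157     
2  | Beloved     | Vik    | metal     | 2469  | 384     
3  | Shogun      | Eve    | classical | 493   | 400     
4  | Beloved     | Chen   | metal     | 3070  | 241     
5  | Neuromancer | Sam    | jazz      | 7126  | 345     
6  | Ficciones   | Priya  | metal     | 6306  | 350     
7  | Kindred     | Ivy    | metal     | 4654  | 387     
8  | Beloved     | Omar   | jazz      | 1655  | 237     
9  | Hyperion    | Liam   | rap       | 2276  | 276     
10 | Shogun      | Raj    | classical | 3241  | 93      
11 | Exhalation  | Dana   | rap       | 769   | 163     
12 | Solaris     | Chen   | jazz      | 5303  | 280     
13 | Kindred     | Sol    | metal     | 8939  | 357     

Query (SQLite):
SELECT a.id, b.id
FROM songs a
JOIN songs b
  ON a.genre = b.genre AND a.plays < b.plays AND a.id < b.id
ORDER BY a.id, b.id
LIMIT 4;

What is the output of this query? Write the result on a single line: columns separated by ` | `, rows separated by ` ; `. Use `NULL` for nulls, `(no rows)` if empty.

2 | 4 ; 2 | 6 ; 2 | 7 ; 2 | 13

Pairs (a,b) with same genre, a.plays < b.plays, a.id < b.id.
genre groups: classical:{3,10} jazz:{5,8,12} metal:{2,4,6,7,13} rap:{1,9,11}
Ordered by (a.id, b.id); first 4.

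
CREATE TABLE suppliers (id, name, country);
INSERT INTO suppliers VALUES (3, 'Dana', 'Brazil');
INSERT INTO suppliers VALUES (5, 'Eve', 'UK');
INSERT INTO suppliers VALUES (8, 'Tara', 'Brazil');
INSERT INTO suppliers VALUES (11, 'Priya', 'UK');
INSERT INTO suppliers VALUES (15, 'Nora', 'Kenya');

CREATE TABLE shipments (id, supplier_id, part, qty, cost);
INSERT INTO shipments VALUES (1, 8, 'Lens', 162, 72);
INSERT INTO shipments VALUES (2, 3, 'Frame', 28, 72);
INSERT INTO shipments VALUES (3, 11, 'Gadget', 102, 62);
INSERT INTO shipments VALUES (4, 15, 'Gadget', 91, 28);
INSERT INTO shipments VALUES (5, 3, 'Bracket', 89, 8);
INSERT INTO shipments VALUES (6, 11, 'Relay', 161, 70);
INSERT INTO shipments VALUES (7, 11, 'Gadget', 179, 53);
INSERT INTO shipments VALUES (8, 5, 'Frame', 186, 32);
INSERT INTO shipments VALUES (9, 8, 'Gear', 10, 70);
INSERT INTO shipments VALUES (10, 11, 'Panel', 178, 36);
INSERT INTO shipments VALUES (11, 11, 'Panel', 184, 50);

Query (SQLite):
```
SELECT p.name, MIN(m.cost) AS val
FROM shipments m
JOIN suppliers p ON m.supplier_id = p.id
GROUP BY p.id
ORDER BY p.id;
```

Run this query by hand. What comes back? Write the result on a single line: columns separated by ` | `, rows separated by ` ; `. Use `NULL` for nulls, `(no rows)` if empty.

Dana | 8 ; Eve | 32 ; Tara | 70 ; Priya | 36 ; Nora | 28

Join each shipments row to its suppliers via supplier_id.
Group joined rows by suppliers.id; compute MIN(m.cost) per group.
  3: ids {2, 5} → MIN(m.cost)=8
  5: ids {8} → MIN(m.cost)=32
  8: ids {1, 9} → MIN(m.cost)=70
  11: ids {3, 6, 7, 10, 11} → MIN(m.cost)=36
  15: ids {4} → MIN(m.cost)=28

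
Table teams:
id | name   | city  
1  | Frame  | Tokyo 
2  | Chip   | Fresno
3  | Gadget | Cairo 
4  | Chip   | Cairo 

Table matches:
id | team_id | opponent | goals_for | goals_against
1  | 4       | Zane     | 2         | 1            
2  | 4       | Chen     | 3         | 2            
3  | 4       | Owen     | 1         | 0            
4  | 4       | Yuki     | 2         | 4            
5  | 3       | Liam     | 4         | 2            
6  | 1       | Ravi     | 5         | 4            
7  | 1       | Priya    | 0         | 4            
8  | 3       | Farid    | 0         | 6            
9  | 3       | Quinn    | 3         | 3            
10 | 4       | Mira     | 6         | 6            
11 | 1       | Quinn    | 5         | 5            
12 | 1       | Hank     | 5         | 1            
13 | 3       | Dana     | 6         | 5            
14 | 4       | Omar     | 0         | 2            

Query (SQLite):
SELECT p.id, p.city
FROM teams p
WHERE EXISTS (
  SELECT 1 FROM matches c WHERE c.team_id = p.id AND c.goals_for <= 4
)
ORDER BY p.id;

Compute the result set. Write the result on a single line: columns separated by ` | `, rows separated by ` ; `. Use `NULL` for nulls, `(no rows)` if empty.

1 | Tokyo ; 3 | Cairo ; 4 | Cairo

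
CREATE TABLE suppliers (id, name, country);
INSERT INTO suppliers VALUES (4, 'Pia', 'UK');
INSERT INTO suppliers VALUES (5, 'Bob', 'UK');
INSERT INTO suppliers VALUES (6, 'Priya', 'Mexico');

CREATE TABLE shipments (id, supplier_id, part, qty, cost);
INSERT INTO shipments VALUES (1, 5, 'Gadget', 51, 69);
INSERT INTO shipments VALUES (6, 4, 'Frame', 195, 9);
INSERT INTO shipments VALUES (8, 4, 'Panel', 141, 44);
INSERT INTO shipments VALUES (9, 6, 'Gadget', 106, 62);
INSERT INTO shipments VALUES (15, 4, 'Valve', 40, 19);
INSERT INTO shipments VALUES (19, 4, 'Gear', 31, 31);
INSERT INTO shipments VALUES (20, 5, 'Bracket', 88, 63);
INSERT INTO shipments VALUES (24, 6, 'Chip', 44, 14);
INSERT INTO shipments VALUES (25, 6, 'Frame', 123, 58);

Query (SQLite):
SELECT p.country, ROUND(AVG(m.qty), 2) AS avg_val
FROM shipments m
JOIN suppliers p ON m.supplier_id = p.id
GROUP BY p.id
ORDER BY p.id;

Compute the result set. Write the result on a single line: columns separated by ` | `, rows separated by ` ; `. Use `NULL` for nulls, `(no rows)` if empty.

UK | 101.75 ; UK | 69.5 ; Mexico | 91

Join each shipments row to its suppliers via supplier_id.
Group joined rows by suppliers.id; compute ROUND(AVG(m.qty), 2) per group.
  4: ids {6, 8, 15, 19} → ROUND(AVG(m.qty), 2)=101.75
  5: ids {1, 20} → ROUND(AVG(m.qty), 2)=69.5
  6: ids {9, 24, 25} → ROUND(AVG(m.qty), 2)=91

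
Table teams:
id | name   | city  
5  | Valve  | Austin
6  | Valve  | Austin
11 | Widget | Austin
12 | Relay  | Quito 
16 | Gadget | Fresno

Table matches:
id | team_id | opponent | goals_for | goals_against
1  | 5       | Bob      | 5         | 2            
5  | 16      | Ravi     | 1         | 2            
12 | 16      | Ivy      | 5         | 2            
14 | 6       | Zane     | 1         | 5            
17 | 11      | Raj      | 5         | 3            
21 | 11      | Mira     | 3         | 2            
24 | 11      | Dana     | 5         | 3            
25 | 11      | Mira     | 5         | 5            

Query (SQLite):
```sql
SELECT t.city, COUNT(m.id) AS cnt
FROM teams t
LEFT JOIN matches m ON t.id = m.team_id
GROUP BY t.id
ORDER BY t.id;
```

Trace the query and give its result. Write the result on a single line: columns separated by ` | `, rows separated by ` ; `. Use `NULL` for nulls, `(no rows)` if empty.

Austin | 1 ; Austin | 1 ; Austin | 4 ; Quito | 0 ; Fresno | 2

LEFT JOIN keeps every teams row; unmatched ones get NULL for matches columns.
Group by teams.id and compute COUNT(m.id). COUNT(col) of an all-NULL group is 0.
  5: ids {1} → COUNT(m.id)=1
  6: ids {14} → COUNT(m.id)=1
  11: ids {17, 21, 24, 25} → COUNT(m.id)=4
  12: ids {—} → COUNT(m.id)=0
  16: ids {5, 12} → COUNT(m.id)=2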